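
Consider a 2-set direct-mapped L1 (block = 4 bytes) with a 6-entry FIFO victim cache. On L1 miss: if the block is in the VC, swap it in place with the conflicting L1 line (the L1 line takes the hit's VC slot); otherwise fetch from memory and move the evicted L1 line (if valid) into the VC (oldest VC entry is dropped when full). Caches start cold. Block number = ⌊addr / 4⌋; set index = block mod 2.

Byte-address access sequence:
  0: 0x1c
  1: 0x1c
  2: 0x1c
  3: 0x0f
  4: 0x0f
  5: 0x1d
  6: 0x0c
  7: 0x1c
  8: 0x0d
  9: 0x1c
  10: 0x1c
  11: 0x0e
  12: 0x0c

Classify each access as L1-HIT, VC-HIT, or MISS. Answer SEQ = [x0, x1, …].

#0 0x1c→b7/s1 MISS; vc=[]
#1 0x1c→b7/s1 L1-HIT; vc=[]
#2 0x1c→b7/s1 L1-HIT; vc=[]
#3 0xf→b3/s1 MISS; vc=[7]
#4 0xf→b3/s1 L1-HIT; vc=[7]
#5 0x1d→b7/s1 VC-HIT; vc=[3]
#6 0xc→b3/s1 VC-HIT; vc=[7]
#7 0x1c→b7/s1 VC-HIT; vc=[3]
#8 0xd→b3/s1 VC-HIT; vc=[7]
#9 0x1c→b7/s1 VC-HIT; vc=[3]
#10 0x1c→b7/s1 L1-HIT; vc=[3]
#11 0xe→b3/s1 VC-HIT; vc=[7]
#12 0xc→b3/s1 L1-HIT; vc=[7]

SEQ = [MISS, L1-HIT, L1-HIT, MISS, L1-HIT, VC-HIT, VC-HIT, VC-HIT, VC-HIT, VC-HIT, L1-HIT, VC-HIT, L1-HIT]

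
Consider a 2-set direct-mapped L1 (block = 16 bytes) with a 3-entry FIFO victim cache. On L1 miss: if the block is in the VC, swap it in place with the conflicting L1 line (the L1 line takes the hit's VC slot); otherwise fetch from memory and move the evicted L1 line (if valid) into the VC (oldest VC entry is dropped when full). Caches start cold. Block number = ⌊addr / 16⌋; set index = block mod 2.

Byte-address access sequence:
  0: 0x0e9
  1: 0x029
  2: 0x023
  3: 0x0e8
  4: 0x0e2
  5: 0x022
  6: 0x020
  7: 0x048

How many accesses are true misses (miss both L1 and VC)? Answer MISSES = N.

0: 0xe9 (blk 14, set 0) → MISS  vc=[]
1: 0x29 (blk 2, set 0) → MISS  vc=[14]
2: 0x23 (blk 2, set 0) → L1-HIT  vc=[14]
3: 0xe8 (blk 14, set 0) → VC-HIT  vc=[2]
4: 0xe2 (blk 14, set 0) → L1-HIT  vc=[2]
5: 0x22 (blk 2, set 0) → VC-HIT  vc=[14]
6: 0x20 (blk 2, set 0) → L1-HIT  vc=[14]
7: 0x48 (blk 4, set 0) → MISS  vc=[14, 2]

MISSES = 3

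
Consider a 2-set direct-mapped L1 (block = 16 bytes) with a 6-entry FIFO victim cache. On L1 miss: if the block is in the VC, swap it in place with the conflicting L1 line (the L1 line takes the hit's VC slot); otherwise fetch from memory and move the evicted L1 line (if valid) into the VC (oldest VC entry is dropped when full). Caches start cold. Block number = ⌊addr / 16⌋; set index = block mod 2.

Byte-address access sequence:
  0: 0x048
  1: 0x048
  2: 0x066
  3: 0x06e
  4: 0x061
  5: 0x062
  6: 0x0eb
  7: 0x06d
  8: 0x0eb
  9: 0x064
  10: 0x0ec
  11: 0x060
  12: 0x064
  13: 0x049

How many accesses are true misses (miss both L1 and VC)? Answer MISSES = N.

MISSES = 3

  [0] addr=0x48 blk=4 s=0: MISS | VC []
  [1] addr=0x48 blk=4 s=0: L1-HIT | VC []
  [2] addr=0x66 blk=6 s=0: MISS | VC [4]
  [3] addr=0x6e blk=6 s=0: L1-HIT | VC [4]
  [4] addr=0x61 blk=6 s=0: L1-HIT | VC [4]
  [5] addr=0x62 blk=6 s=0: L1-HIT | VC [4]
  [6] addr=0xeb blk=14 s=0: MISS | VC [4, 6]
  [7] addr=0x6d blk=6 s=0: VC-HIT | VC [4, 14]
  [8] addr=0xeb blk=14 s=0: VC-HIT | VC [4, 6]
  [9] addr=0x64 blk=6 s=0: VC-HIT | VC [4, 14]
  [10] addr=0xec blk=14 s=0: VC-HIT | VC [4, 6]
  [11] addr=0x60 blk=6 s=0: VC-HIT | VC [4, 14]
  [12] addr=0x64 blk=6 s=0: L1-HIT | VC [4, 14]
  [13] addr=0x49 blk=4 s=0: VC-HIT | VC [6, 14]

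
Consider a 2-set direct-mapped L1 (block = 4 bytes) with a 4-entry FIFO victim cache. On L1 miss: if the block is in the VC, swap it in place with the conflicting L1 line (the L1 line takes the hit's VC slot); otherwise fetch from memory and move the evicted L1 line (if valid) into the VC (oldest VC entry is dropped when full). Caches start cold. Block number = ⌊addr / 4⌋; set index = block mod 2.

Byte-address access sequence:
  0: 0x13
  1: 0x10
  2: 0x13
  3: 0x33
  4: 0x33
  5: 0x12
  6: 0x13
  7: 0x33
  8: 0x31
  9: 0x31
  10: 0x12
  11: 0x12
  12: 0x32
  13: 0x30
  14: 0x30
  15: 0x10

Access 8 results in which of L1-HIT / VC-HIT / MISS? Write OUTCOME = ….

0: 0x13 (blk 4, set 0) → MISS  vc=[]
1: 0x10 (blk 4, set 0) → L1-HIT  vc=[]
2: 0x13 (blk 4, set 0) → L1-HIT  vc=[]
3: 0x33 (blk 12, set 0) → MISS  vc=[4]
4: 0x33 (blk 12, set 0) → L1-HIT  vc=[4]
5: 0x12 (blk 4, set 0) → VC-HIT  vc=[12]
6: 0x13 (blk 4, set 0) → L1-HIT  vc=[12]
7: 0x33 (blk 12, set 0) → VC-HIT  vc=[4]
8: 0x31 (blk 12, set 0) → L1-HIT  vc=[4]
9: 0x31 (blk 12, set 0) → L1-HIT  vc=[4]
10: 0x12 (blk 4, set 0) → VC-HIT  vc=[12]
11: 0x12 (blk 4, set 0) → L1-HIT  vc=[12]
12: 0x32 (blk 12, set 0) → VC-HIT  vc=[4]
13: 0x30 (blk 12, set 0) → L1-HIT  vc=[4]
14: 0x30 (blk 12, set 0) → L1-HIT  vc=[4]
15: 0x10 (blk 4, set 0) → VC-HIT  vc=[12]

OUTCOME = L1-HIT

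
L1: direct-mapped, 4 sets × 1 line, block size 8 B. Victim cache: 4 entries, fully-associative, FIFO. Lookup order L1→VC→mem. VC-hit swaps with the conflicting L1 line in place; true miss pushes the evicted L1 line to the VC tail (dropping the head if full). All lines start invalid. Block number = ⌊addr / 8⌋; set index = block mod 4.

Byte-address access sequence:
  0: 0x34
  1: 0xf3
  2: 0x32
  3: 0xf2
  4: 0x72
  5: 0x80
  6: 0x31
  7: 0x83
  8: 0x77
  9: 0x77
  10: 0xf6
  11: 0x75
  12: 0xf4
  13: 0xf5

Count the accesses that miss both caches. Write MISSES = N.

#0 0x34→b6/s2 MISS; vc=[]
#1 0xf3→b30/s2 MISS; vc=[6]
#2 0x32→b6/s2 VC-HIT; vc=[30]
#3 0xf2→b30/s2 VC-HIT; vc=[6]
#4 0x72→b14/s2 MISS; vc=[6,30]
#5 0x80→b16/s0 MISS; vc=[6,30]
#6 0x31→b6/s2 VC-HIT; vc=[14,30]
#7 0x83→b16/s0 L1-HIT; vc=[14,30]
#8 0x77→b14/s2 VC-HIT; vc=[6,30]
#9 0x77→b14/s2 L1-HIT; vc=[6,30]
#10 0xf6→b30/s2 VC-HIT; vc=[6,14]
#11 0x75→b14/s2 VC-HIT; vc=[6,30]
#12 0xf4→b30/s2 VC-HIT; vc=[6,14]
#13 0xf5→b30/s2 L1-HIT; vc=[6,14]

MISSES = 4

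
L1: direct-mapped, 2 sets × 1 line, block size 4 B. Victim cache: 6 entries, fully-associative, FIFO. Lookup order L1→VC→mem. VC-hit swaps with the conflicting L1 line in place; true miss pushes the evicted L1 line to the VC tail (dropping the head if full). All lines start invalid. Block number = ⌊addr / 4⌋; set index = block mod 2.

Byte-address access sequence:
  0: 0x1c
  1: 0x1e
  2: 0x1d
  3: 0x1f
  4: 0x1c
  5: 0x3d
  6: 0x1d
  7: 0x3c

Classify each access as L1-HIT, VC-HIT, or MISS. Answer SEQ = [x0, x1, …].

SEQ = [MISS, L1-HIT, L1-HIT, L1-HIT, L1-HIT, MISS, VC-HIT, VC-HIT]

#0 0x1c→b7/s1 MISS; vc=[]
#1 0x1e→b7/s1 L1-HIT; vc=[]
#2 0x1d→b7/s1 L1-HIT; vc=[]
#3 0x1f→b7/s1 L1-HIT; vc=[]
#4 0x1c→b7/s1 L1-HIT; vc=[]
#5 0x3d→b15/s1 MISS; vc=[7]
#6 0x1d→b7/s1 VC-HIT; vc=[15]
#7 0x3c→b15/s1 VC-HIT; vc=[7]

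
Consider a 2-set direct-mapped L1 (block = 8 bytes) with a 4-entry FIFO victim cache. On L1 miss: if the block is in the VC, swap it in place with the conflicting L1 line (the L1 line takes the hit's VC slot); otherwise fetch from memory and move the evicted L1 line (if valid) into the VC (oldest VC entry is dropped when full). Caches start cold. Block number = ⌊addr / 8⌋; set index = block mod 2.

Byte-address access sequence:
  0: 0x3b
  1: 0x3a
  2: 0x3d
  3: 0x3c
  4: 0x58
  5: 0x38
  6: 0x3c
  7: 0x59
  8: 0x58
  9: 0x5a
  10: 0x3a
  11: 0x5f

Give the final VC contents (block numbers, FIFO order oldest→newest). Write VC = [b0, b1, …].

0: 0x3b (blk 7, set 1) → MISS  vc=[]
1: 0x3a (blk 7, set 1) → L1-HIT  vc=[]
2: 0x3d (blk 7, set 1) → L1-HIT  vc=[]
3: 0x3c (blk 7, set 1) → L1-HIT  vc=[]
4: 0x58 (blk 11, set 1) → MISS  vc=[7]
5: 0x38 (blk 7, set 1) → VC-HIT  vc=[11]
6: 0x3c (blk 7, set 1) → L1-HIT  vc=[11]
7: 0x59 (blk 11, set 1) → VC-HIT  vc=[7]
8: 0x58 (blk 11, set 1) → L1-HIT  vc=[7]
9: 0x5a (blk 11, set 1) → L1-HIT  vc=[7]
10: 0x3a (blk 7, set 1) → VC-HIT  vc=[11]
11: 0x5f (blk 11, set 1) → VC-HIT  vc=[7]

VC = [7]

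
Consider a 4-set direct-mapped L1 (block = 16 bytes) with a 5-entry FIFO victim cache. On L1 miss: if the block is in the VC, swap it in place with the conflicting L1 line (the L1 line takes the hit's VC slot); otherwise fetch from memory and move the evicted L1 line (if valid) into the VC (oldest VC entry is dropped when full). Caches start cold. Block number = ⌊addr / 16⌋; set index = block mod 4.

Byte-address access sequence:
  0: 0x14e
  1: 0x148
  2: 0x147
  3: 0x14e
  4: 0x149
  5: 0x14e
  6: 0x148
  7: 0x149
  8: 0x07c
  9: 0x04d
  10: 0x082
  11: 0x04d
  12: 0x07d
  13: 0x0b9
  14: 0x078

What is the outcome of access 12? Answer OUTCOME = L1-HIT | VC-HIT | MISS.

OUTCOME = L1-HIT

  [0] addr=0x14e blk=20 s=0: MISS | VC []
  [1] addr=0x148 blk=20 s=0: L1-HIT | VC []
  [2] addr=0x147 blk=20 s=0: L1-HIT | VC []
  [3] addr=0x14e blk=20 s=0: L1-HIT | VC []
  [4] addr=0x149 blk=20 s=0: L1-HIT | VC []
  [5] addr=0x14e blk=20 s=0: L1-HIT | VC []
  [6] addr=0x148 blk=20 s=0: L1-HIT | VC []
  [7] addr=0x149 blk=20 s=0: L1-HIT | VC []
  [8] addr=0x7c blk=7 s=3: MISS | VC []
  [9] addr=0x4d blk=4 s=0: MISS | VC [20]
  [10] addr=0x82 blk=8 s=0: MISS | VC [20, 4]
  [11] addr=0x4d blk=4 s=0: VC-HIT | VC [20, 8]
  [12] addr=0x7d blk=7 s=3: L1-HIT | VC [20, 8]
  [13] addr=0xb9 blk=11 s=3: MISS | VC [20, 8, 7]
  [14] addr=0x78 blk=7 s=3: VC-HIT | VC [20, 8, 11]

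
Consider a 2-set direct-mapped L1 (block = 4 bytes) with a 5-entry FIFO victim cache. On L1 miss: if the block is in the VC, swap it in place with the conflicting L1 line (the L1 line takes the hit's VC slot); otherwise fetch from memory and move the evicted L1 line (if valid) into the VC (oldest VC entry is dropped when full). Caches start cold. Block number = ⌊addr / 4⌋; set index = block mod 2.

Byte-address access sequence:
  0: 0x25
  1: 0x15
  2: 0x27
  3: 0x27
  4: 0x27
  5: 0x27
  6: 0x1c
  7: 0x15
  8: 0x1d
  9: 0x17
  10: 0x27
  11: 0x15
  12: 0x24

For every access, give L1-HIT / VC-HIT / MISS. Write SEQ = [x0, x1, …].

SEQ = [MISS, MISS, VC-HIT, L1-HIT, L1-HIT, L1-HIT, MISS, VC-HIT, VC-HIT, VC-HIT, VC-HIT, VC-HIT, VC-HIT]

#0 0x25→b9/s1 MISS; vc=[]
#1 0x15→b5/s1 MISS; vc=[9]
#2 0x27→b9/s1 VC-HIT; vc=[5]
#3 0x27→b9/s1 L1-HIT; vc=[5]
#4 0x27→b9/s1 L1-HIT; vc=[5]
#5 0x27→b9/s1 L1-HIT; vc=[5]
#6 0x1c→b7/s1 MISS; vc=[5,9]
#7 0x15→b5/s1 VC-HIT; vc=[7,9]
#8 0x1d→b7/s1 VC-HIT; vc=[5,9]
#9 0x17→b5/s1 VC-HIT; vc=[7,9]
#10 0x27→b9/s1 VC-HIT; vc=[7,5]
#11 0x15→b5/s1 VC-HIT; vc=[7,9]
#12 0x24→b9/s1 VC-HIT; vc=[7,5]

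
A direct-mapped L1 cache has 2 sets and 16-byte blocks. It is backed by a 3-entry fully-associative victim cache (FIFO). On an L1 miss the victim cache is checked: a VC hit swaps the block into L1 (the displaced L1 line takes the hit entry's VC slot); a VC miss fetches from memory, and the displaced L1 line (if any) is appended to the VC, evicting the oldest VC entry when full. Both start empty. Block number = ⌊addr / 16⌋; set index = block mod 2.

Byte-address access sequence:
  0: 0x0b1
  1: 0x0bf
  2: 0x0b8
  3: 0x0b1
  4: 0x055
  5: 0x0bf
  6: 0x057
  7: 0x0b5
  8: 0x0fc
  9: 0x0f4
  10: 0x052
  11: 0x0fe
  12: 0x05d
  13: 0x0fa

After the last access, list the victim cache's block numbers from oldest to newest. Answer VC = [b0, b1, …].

VC = [5, 11]

  [0] addr=0xb1 blk=11 s=1: MISS | VC []
  [1] addr=0xbf blk=11 s=1: L1-HIT | VC []
  [2] addr=0xb8 blk=11 s=1: L1-HIT | VC []
  [3] addr=0xb1 blk=11 s=1: L1-HIT | VC []
  [4] addr=0x55 blk=5 s=1: MISS | VC [11]
  [5] addr=0xbf blk=11 s=1: VC-HIT | VC [5]
  [6] addr=0x57 blk=5 s=1: VC-HIT | VC [11]
  [7] addr=0xb5 blk=11 s=1: VC-HIT | VC [5]
  [8] addr=0xfc blk=15 s=1: MISS | VC [5, 11]
  [9] addr=0xf4 blk=15 s=1: L1-HIT | VC [5, 11]
  [10] addr=0x52 blk=5 s=1: VC-HIT | VC [15, 11]
  [11] addr=0xfe blk=15 s=1: VC-HIT | VC [5, 11]
  [12] addr=0x5d blk=5 s=1: VC-HIT | VC [15, 11]
  [13] addr=0xfa blk=15 s=1: VC-HIT | VC [5, 11]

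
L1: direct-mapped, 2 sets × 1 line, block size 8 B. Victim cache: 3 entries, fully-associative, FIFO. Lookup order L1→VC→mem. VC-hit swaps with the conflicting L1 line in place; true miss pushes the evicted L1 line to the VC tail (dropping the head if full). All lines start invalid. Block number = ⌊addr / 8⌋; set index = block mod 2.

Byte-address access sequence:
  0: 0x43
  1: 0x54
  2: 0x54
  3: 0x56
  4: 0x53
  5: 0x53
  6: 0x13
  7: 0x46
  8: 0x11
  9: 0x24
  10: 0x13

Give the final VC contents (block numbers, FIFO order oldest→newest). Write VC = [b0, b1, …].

  [0] addr=0x43 blk=8 s=0: MISS | VC []
  [1] addr=0x54 blk=10 s=0: MISS | VC [8]
  [2] addr=0x54 blk=10 s=0: L1-HIT | VC [8]
  [3] addr=0x56 blk=10 s=0: L1-HIT | VC [8]
  [4] addr=0x53 blk=10 s=0: L1-HIT | VC [8]
  [5] addr=0x53 blk=10 s=0: L1-HIT | VC [8]
  [6] addr=0x13 blk=2 s=0: MISS | VC [8, 10]
  [7] addr=0x46 blk=8 s=0: VC-HIT | VC [2, 10]
  [8] addr=0x11 blk=2 s=0: VC-HIT | VC [8, 10]
  [9] addr=0x24 blk=4 s=0: MISS | VC [8, 10, 2]
  [10] addr=0x13 blk=2 s=0: VC-HIT | VC [8, 10, 4]

VC = [8, 10, 4]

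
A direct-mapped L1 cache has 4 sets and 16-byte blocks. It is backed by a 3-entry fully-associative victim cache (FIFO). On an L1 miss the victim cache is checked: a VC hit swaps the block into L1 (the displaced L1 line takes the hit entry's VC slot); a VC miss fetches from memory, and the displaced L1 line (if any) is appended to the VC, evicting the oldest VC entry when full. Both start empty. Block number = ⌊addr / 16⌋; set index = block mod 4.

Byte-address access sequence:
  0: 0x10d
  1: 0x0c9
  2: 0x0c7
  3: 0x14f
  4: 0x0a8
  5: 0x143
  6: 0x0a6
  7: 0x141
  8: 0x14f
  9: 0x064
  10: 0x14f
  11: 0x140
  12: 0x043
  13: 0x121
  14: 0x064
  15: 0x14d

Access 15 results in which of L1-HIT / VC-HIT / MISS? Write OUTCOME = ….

OUTCOME = VC-HIT

#0 0x10d→b16/s0 MISS; vc=[]
#1 0xc9→b12/s0 MISS; vc=[16]
#2 0xc7→b12/s0 L1-HIT; vc=[16]
#3 0x14f→b20/s0 MISS; vc=[16,12]
#4 0xa8→b10/s2 MISS; vc=[16,12]
#5 0x143→b20/s0 L1-HIT; vc=[16,12]
#6 0xa6→b10/s2 L1-HIT; vc=[16,12]
#7 0x141→b20/s0 L1-HIT; vc=[16,12]
#8 0x14f→b20/s0 L1-HIT; vc=[16,12]
#9 0x64→b6/s2 MISS; vc=[16,12,10]
#10 0x14f→b20/s0 L1-HIT; vc=[16,12,10]
#11 0x140→b20/s0 L1-HIT; vc=[16,12,10]
#12 0x43→b4/s0 MISS; vc=[12,10,20]
#13 0x121→b18/s2 MISS; vc=[10,20,6]
#14 0x64→b6/s2 VC-HIT; vc=[10,20,18]
#15 0x14d→b20/s0 VC-HIT; vc=[10,4,18]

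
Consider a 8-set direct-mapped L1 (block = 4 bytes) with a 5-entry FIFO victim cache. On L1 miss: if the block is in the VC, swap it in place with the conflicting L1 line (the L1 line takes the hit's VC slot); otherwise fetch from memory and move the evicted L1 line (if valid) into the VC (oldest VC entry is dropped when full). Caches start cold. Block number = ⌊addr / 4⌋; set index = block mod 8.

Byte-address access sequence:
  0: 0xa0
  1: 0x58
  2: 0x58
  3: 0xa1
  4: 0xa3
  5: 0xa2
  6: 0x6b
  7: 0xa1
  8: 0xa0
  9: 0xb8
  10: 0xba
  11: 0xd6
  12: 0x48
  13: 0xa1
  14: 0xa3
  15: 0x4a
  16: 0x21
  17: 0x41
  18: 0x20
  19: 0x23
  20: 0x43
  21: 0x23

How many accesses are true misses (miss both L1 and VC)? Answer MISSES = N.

  [0] addr=0xa0 blk=40 s=0: MISS | VC []
  [1] addr=0x58 blk=22 s=6: MISS | VC []
  [2] addr=0x58 blk=22 s=6: L1-HIT | VC []
  [3] addr=0xa1 blk=40 s=0: L1-HIT | VC []
  [4] addr=0xa3 blk=40 s=0: L1-HIT | VC []
  [5] addr=0xa2 blk=40 s=0: L1-HIT | VC []
  [6] addr=0x6b blk=26 s=2: MISS | VC []
  [7] addr=0xa1 blk=40 s=0: L1-HIT | VC []
  [8] addr=0xa0 blk=40 s=0: L1-HIT | VC []
  [9] addr=0xb8 blk=46 s=6: MISS | VC [22]
  [10] addr=0xba blk=46 s=6: L1-HIT | VC [22]
  [11] addr=0xd6 blk=53 s=5: MISS | VC [22]
  [12] addr=0x48 blk=18 s=2: MISS | VC [22, 26]
  [13] addr=0xa1 blk=40 s=0: L1-HIT | VC [22, 26]
  [14] addr=0xa3 blk=40 s=0: L1-HIT | VC [22, 26]
  [15] addr=0x4a blk=18 s=2: L1-HIT | VC [22, 26]
  [16] addr=0x21 blk=8 s=0: MISS | VC [22, 26, 40]
  [17] addr=0x41 blk=16 s=0: MISS | VC [22, 26, 40, 8]
  [18] addr=0x20 blk=8 s=0: VC-HIT | VC [22, 26, 40, 16]
  [19] addr=0x23 blk=8 s=0: L1-HIT | VC [22, 26, 40, 16]
  [20] addr=0x43 blk=16 s=0: VC-HIT | VC [22, 26, 40, 8]
  [21] addr=0x23 blk=8 s=0: VC-HIT | VC [22, 26, 40, 16]

MISSES = 8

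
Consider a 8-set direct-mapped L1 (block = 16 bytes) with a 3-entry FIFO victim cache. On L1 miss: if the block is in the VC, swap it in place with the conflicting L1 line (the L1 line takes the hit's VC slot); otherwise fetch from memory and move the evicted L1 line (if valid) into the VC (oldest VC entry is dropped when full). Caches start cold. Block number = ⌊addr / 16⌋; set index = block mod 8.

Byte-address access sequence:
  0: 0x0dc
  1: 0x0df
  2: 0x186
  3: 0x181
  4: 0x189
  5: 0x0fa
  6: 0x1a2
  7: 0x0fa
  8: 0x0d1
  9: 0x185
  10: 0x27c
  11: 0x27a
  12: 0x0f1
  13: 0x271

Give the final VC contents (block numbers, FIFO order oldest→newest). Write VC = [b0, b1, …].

#0 0xdc→b13/s5 MISS; vc=[]
#1 0xdf→b13/s5 L1-HIT; vc=[]
#2 0x186→b24/s0 MISS; vc=[]
#3 0x181→b24/s0 L1-HIT; vc=[]
#4 0x189→b24/s0 L1-HIT; vc=[]
#5 0xfa→b15/s7 MISS; vc=[]
#6 0x1a2→b26/s2 MISS; vc=[]
#7 0xfa→b15/s7 L1-HIT; vc=[]
#8 0xd1→b13/s5 L1-HIT; vc=[]
#9 0x185→b24/s0 L1-HIT; vc=[]
#10 0x27c→b39/s7 MISS; vc=[15]
#11 0x27a→b39/s7 L1-HIT; vc=[15]
#12 0xf1→b15/s7 VC-HIT; vc=[39]
#13 0x271→b39/s7 VC-HIT; vc=[15]

VC = [15]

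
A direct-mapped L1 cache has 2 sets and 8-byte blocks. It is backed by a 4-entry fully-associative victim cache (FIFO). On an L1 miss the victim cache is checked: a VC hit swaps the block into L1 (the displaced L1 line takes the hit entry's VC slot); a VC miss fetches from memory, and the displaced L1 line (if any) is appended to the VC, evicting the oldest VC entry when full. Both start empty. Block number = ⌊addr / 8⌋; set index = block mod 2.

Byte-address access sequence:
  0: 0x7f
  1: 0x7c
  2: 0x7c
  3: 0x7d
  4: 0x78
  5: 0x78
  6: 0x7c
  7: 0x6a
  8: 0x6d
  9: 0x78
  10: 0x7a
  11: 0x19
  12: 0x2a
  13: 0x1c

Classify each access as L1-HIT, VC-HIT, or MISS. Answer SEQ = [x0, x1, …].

SEQ = [MISS, L1-HIT, L1-HIT, L1-HIT, L1-HIT, L1-HIT, L1-HIT, MISS, L1-HIT, VC-HIT, L1-HIT, MISS, MISS, VC-HIT]

0: 0x7f (blk 15, set 1) → MISS  vc=[]
1: 0x7c (blk 15, set 1) → L1-HIT  vc=[]
2: 0x7c (blk 15, set 1) → L1-HIT  vc=[]
3: 0x7d (blk 15, set 1) → L1-HIT  vc=[]
4: 0x78 (blk 15, set 1) → L1-HIT  vc=[]
5: 0x78 (blk 15, set 1) → L1-HIT  vc=[]
6: 0x7c (blk 15, set 1) → L1-HIT  vc=[]
7: 0x6a (blk 13, set 1) → MISS  vc=[15]
8: 0x6d (blk 13, set 1) → L1-HIT  vc=[15]
9: 0x78 (blk 15, set 1) → VC-HIT  vc=[13]
10: 0x7a (blk 15, set 1) → L1-HIT  vc=[13]
11: 0x19 (blk 3, set 1) → MISS  vc=[13, 15]
12: 0x2a (blk 5, set 1) → MISS  vc=[13, 15, 3]
13: 0x1c (blk 3, set 1) → VC-HIT  vc=[13, 15, 5]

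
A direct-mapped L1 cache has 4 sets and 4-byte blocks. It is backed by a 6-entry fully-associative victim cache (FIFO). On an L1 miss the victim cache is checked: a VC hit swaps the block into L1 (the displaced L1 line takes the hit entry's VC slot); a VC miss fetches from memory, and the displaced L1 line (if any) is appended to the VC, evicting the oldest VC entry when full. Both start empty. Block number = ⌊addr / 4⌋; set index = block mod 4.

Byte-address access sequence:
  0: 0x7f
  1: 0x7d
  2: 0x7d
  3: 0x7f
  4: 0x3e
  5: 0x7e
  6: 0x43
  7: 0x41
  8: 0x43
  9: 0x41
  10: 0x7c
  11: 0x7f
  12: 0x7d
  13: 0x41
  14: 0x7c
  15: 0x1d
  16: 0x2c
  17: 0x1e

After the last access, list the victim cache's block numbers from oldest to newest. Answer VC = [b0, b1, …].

#0 0x7f→b31/s3 MISS; vc=[]
#1 0x7d→b31/s3 L1-HIT; vc=[]
#2 0x7d→b31/s3 L1-HIT; vc=[]
#3 0x7f→b31/s3 L1-HIT; vc=[]
#4 0x3e→b15/s3 MISS; vc=[31]
#5 0x7e→b31/s3 VC-HIT; vc=[15]
#6 0x43→b16/s0 MISS; vc=[15]
#7 0x41→b16/s0 L1-HIT; vc=[15]
#8 0x43→b16/s0 L1-HIT; vc=[15]
#9 0x41→b16/s0 L1-HIT; vc=[15]
#10 0x7c→b31/s3 L1-HIT; vc=[15]
#11 0x7f→b31/s3 L1-HIT; vc=[15]
#12 0x7d→b31/s3 L1-HIT; vc=[15]
#13 0x41→b16/s0 L1-HIT; vc=[15]
#14 0x7c→b31/s3 L1-HIT; vc=[15]
#15 0x1d→b7/s3 MISS; vc=[15,31]
#16 0x2c→b11/s3 MISS; vc=[15,31,7]
#17 0x1e→b7/s3 VC-HIT; vc=[15,31,11]

VC = [15, 31, 11]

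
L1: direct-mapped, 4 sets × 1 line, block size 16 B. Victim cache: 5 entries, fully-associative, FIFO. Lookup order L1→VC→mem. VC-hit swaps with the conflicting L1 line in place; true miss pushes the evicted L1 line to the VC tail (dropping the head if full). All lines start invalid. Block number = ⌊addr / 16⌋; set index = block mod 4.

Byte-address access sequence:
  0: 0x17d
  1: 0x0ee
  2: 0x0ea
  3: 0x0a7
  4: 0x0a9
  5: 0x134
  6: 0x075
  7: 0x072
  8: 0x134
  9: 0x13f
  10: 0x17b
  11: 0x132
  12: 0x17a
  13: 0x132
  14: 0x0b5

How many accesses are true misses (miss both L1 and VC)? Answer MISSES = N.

0: 0x17d (blk 23, set 3) → MISS  vc=[]
1: 0xee (blk 14, set 2) → MISS  vc=[]
2: 0xea (blk 14, set 2) → L1-HIT  vc=[]
3: 0xa7 (blk 10, set 2) → MISS  vc=[14]
4: 0xa9 (blk 10, set 2) → L1-HIT  vc=[14]
5: 0x134 (blk 19, set 3) → MISS  vc=[14, 23]
6: 0x75 (blk 7, set 3) → MISS  vc=[14, 23, 19]
7: 0x72 (blk 7, set 3) → L1-HIT  vc=[14, 23, 19]
8: 0x134 (blk 19, set 3) → VC-HIT  vc=[14, 23, 7]
9: 0x13f (blk 19, set 3) → L1-HIT  vc=[14, 23, 7]
10: 0x17b (blk 23, set 3) → VC-HIT  vc=[14, 19, 7]
11: 0x132 (blk 19, set 3) → VC-HIT  vc=[14, 23, 7]
12: 0x17a (blk 23, set 3) → VC-HIT  vc=[14, 19, 7]
13: 0x132 (blk 19, set 3) → VC-HIT  vc=[14, 23, 7]
14: 0xb5 (blk 11, set 3) → MISS  vc=[14, 23, 7, 19]

MISSES = 6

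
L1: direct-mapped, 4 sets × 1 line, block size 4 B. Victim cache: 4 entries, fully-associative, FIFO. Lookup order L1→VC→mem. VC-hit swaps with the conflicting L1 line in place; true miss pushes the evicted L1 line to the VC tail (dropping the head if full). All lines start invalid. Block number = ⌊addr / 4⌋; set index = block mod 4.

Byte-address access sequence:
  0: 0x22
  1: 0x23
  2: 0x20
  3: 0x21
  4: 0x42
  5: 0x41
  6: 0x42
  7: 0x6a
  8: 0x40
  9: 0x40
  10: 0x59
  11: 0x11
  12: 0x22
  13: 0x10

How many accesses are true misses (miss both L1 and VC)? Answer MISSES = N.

MISSES = 5

#0 0x22→b8/s0 MISS; vc=[]
#1 0x23→b8/s0 L1-HIT; vc=[]
#2 0x20→b8/s0 L1-HIT; vc=[]
#3 0x21→b8/s0 L1-HIT; vc=[]
#4 0x42→b16/s0 MISS; vc=[8]
#5 0x41→b16/s0 L1-HIT; vc=[8]
#6 0x42→b16/s0 L1-HIT; vc=[8]
#7 0x6a→b26/s2 MISS; vc=[8]
#8 0x40→b16/s0 L1-HIT; vc=[8]
#9 0x40→b16/s0 L1-HIT; vc=[8]
#10 0x59→b22/s2 MISS; vc=[8,26]
#11 0x11→b4/s0 MISS; vc=[8,26,16]
#12 0x22→b8/s0 VC-HIT; vc=[4,26,16]
#13 0x10→b4/s0 VC-HIT; vc=[8,26,16]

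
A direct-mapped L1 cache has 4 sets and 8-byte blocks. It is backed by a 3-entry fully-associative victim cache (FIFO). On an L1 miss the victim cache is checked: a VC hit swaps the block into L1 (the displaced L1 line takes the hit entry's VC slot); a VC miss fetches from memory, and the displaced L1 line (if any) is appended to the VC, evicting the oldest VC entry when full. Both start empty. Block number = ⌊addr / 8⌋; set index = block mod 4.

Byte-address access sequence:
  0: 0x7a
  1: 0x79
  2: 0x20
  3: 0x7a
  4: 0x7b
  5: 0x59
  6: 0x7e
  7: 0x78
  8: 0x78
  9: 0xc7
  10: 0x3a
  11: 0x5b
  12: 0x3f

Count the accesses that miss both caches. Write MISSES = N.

  [0] addr=0x7a blk=15 s=3: MISS | VC []
  [1] addr=0x79 blk=15 s=3: L1-HIT | VC []
  [2] addr=0x20 blk=4 s=0: MISS | VC []
  [3] addr=0x7a blk=15 s=3: L1-HIT | VC []
  [4] addr=0x7b blk=15 s=3: L1-HIT | VC []
  [5] addr=0x59 blk=11 s=3: MISS | VC [15]
  [6] addr=0x7e blk=15 s=3: VC-HIT | VC [11]
  [7] addr=0x78 blk=15 s=3: L1-HIT | VC [11]
  [8] addr=0x78 blk=15 s=3: L1-HIT | VC [11]
  [9] addr=0xc7 blk=24 s=0: MISS | VC [11, 4]
  [10] addr=0x3a blk=7 s=3: MISS | VC [11, 4, 15]
  [11] addr=0x5b blk=11 s=3: VC-HIT | VC [7, 4, 15]
  [12] addr=0x3f blk=7 s=3: VC-HIT | VC [11, 4, 15]

MISSES = 5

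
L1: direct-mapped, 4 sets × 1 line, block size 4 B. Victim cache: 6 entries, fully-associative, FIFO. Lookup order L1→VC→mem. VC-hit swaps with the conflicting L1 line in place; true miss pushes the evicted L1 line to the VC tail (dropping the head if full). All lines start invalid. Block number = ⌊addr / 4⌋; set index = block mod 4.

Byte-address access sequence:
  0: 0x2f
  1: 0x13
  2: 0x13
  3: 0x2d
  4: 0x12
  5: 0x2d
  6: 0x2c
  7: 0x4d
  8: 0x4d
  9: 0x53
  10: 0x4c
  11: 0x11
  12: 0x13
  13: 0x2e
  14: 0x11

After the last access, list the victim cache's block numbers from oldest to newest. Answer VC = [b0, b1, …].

VC = [19, 20]

  [0] addr=0x2f blk=11 s=3: MISS | VC []
  [1] addr=0x13 blk=4 s=0: MISS | VC []
  [2] addr=0x13 blk=4 s=0: L1-HIT | VC []
  [3] addr=0x2d blk=11 s=3: L1-HIT | VC []
  [4] addr=0x12 blk=4 s=0: L1-HIT | VC []
  [5] addr=0x2d blk=11 s=3: L1-HIT | VC []
  [6] addr=0x2c blk=11 s=3: L1-HIT | VC []
  [7] addr=0x4d blk=19 s=3: MISS | VC [11]
  [8] addr=0x4d blk=19 s=3: L1-HIT | VC [11]
  [9] addr=0x53 blk=20 s=0: MISS | VC [11, 4]
  [10] addr=0x4c blk=19 s=3: L1-HIT | VC [11, 4]
  [11] addr=0x11 blk=4 s=0: VC-HIT | VC [11, 20]
  [12] addr=0x13 blk=4 s=0: L1-HIT | VC [11, 20]
  [13] addr=0x2e blk=11 s=3: VC-HIT | VC [19, 20]
  [14] addr=0x11 blk=4 s=0: L1-HIT | VC [19, 20]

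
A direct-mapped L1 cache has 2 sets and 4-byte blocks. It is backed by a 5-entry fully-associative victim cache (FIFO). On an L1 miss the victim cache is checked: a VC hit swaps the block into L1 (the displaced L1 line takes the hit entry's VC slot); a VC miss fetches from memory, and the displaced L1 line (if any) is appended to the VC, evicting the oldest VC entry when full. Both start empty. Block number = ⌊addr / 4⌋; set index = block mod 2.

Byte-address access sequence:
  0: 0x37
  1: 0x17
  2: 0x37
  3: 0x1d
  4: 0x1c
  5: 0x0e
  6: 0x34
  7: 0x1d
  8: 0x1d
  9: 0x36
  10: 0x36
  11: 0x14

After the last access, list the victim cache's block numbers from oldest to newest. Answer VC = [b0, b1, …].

#0 0x37→b13/s1 MISS; vc=[]
#1 0x17→b5/s1 MISS; vc=[13]
#2 0x37→b13/s1 VC-HIT; vc=[5]
#3 0x1d→b7/s1 MISS; vc=[5,13]
#4 0x1c→b7/s1 L1-HIT; vc=[5,13]
#5 0xe→b3/s1 MISS; vc=[5,13,7]
#6 0x34→b13/s1 VC-HIT; vc=[5,3,7]
#7 0x1d→b7/s1 VC-HIT; vc=[5,3,13]
#8 0x1d→b7/s1 L1-HIT; vc=[5,3,13]
#9 0x36→b13/s1 VC-HIT; vc=[5,3,7]
#10 0x36→b13/s1 L1-HIT; vc=[5,3,7]
#11 0x14→b5/s1 VC-HIT; vc=[13,3,7]

VC = [13, 3, 7]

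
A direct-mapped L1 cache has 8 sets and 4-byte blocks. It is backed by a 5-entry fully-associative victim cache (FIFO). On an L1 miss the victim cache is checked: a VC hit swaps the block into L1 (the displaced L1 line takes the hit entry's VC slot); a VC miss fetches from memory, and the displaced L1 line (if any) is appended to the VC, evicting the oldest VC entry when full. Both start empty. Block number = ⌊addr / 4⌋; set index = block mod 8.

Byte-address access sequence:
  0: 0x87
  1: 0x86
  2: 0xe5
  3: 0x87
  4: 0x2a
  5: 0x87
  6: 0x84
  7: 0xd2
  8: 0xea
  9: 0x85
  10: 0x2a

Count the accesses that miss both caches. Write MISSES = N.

MISSES = 5

  [0] addr=0x87 blk=33 s=1: MISS | VC []
  [1] addr=0x86 blk=33 s=1: L1-HIT | VC []
  [2] addr=0xe5 blk=57 s=1: MISS | VC [33]
  [3] addr=0x87 blk=33 s=1: VC-HIT | VC [57]
  [4] addr=0x2a blk=10 s=2: MISS | VC [57]
  [5] addr=0x87 blk=33 s=1: L1-HIT | VC [57]
  [6] addr=0x84 blk=33 s=1: L1-HIT | VC [57]
  [7] addr=0xd2 blk=52 s=4: MISS | VC [57]
  [8] addr=0xea blk=58 s=2: MISS | VC [57, 10]
  [9] addr=0x85 blk=33 s=1: L1-HIT | VC [57, 10]
  [10] addr=0x2a blk=10 s=2: VC-HIT | VC [57, 58]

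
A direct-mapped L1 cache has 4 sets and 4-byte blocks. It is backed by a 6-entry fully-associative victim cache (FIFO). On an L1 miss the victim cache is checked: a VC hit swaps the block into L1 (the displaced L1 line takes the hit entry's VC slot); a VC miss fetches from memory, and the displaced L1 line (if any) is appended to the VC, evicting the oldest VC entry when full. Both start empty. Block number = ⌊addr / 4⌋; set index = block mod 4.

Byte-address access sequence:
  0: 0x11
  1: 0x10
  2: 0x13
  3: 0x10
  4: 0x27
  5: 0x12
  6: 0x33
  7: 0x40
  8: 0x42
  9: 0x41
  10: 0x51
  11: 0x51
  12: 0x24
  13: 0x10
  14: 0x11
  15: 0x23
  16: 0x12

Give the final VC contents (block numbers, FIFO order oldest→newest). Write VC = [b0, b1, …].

VC = [20, 12, 16, 8]

  [0] addr=0x11 blk=4 s=0: MISS | VC []
  [1] addr=0x10 blk=4 s=0: L1-HIT | VC []
  [2] addr=0x13 blk=4 s=0: L1-HIT | VC []
  [3] addr=0x10 blk=4 s=0: L1-HIT | VC []
  [4] addr=0x27 blk=9 s=1: MISS | VC []
  [5] addr=0x12 blk=4 s=0: L1-HIT | VC []
  [6] addr=0x33 blk=12 s=0: MISS | VC [4]
  [7] addr=0x40 blk=16 s=0: MISS | VC [4, 12]
  [8] addr=0x42 blk=16 s=0: L1-HIT | VC [4, 12]
  [9] addr=0x41 blk=16 s=0: L1-HIT | VC [4, 12]
  [10] addr=0x51 blk=20 s=0: MISS | VC [4, 12, 16]
  [11] addr=0x51 blk=20 s=0: L1-HIT | VC [4, 12, 16]
  [12] addr=0x24 blk=9 s=1: L1-HIT | VC [4, 12, 16]
  [13] addr=0x10 blk=4 s=0: VC-HIT | VC [20, 12, 16]
  [14] addr=0x11 blk=4 s=0: L1-HIT | VC [20, 12, 16]
  [15] addr=0x23 blk=8 s=0: MISS | VC [20, 12, 16, 4]
  [16] addr=0x12 blk=4 s=0: VC-HIT | VC [20, 12, 16, 8]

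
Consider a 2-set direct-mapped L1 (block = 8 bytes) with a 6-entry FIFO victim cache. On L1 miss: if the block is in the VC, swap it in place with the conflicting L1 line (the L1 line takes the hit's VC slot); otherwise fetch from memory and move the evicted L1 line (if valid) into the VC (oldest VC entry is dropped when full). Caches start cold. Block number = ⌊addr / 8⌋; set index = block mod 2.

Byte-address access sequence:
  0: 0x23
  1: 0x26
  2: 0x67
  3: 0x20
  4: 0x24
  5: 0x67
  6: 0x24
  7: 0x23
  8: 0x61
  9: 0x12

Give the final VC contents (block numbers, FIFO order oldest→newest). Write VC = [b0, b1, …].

VC = [4, 12]

#0 0x23→b4/s0 MISS; vc=[]
#1 0x26→b4/s0 L1-HIT; vc=[]
#2 0x67→b12/s0 MISS; vc=[4]
#3 0x20→b4/s0 VC-HIT; vc=[12]
#4 0x24→b4/s0 L1-HIT; vc=[12]
#5 0x67→b12/s0 VC-HIT; vc=[4]
#6 0x24→b4/s0 VC-HIT; vc=[12]
#7 0x23→b4/s0 L1-HIT; vc=[12]
#8 0x61→b12/s0 VC-HIT; vc=[4]
#9 0x12→b2/s0 MISS; vc=[4,12]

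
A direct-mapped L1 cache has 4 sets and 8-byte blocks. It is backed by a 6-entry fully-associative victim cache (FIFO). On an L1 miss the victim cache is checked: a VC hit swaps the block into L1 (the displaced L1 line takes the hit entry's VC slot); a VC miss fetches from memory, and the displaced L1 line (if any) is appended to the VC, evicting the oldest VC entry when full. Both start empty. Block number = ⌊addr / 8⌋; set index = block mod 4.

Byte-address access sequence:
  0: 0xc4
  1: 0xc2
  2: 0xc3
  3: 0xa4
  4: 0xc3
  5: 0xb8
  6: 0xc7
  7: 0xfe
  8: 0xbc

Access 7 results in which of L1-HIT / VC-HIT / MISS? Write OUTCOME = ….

OUTCOME = MISS

0: 0xc4 (blk 24, set 0) → MISS  vc=[]
1: 0xc2 (blk 24, set 0) → L1-HIT  vc=[]
2: 0xc3 (blk 24, set 0) → L1-HIT  vc=[]
3: 0xa4 (blk 20, set 0) → MISS  vc=[24]
4: 0xc3 (blk 24, set 0) → VC-HIT  vc=[20]
5: 0xb8 (blk 23, set 3) → MISS  vc=[20]
6: 0xc7 (blk 24, set 0) → L1-HIT  vc=[20]
7: 0xfe (blk 31, set 3) → MISS  vc=[20, 23]
8: 0xbc (blk 23, set 3) → VC-HIT  vc=[20, 31]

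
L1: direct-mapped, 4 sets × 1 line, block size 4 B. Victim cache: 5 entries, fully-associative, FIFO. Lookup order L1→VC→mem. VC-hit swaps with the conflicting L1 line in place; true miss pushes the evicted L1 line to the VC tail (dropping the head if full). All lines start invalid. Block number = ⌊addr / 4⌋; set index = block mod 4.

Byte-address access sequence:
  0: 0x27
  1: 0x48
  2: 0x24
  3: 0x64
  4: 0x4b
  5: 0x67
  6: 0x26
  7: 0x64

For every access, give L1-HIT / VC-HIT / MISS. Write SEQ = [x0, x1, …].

0: 0x27 (blk 9, set 1) → MISS  vc=[]
1: 0x48 (blk 18, set 2) → MISS  vc=[]
2: 0x24 (blk 9, set 1) → L1-HIT  vc=[]
3: 0x64 (blk 25, set 1) → MISS  vc=[9]
4: 0x4b (blk 18, set 2) → L1-HIT  vc=[9]
5: 0x67 (blk 25, set 1) → L1-HIT  vc=[9]
6: 0x26 (blk 9, set 1) → VC-HIT  vc=[25]
7: 0x64 (blk 25, set 1) → VC-HIT  vc=[9]

SEQ = [MISS, MISS, L1-HIT, MISS, L1-HIT, L1-HIT, VC-HIT, VC-HIT]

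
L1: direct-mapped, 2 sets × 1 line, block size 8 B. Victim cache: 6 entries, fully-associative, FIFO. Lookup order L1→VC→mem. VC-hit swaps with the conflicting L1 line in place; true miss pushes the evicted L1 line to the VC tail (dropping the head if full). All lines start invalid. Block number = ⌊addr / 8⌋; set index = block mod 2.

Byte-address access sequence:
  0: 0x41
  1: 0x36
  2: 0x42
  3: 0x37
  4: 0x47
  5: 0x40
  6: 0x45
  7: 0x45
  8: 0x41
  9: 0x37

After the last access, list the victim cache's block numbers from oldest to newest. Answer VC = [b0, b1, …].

0: 0x41 (blk 8, set 0) → MISS  vc=[]
1: 0x36 (blk 6, set 0) → MISS  vc=[8]
2: 0x42 (blk 8, set 0) → VC-HIT  vc=[6]
3: 0x37 (blk 6, set 0) → VC-HIT  vc=[8]
4: 0x47 (blk 8, set 0) → VC-HIT  vc=[6]
5: 0x40 (blk 8, set 0) → L1-HIT  vc=[6]
6: 0x45 (blk 8, set 0) → L1-HIT  vc=[6]
7: 0x45 (blk 8, set 0) → L1-HIT  vc=[6]
8: 0x41 (blk 8, set 0) → L1-HIT  vc=[6]
9: 0x37 (blk 6, set 0) → VC-HIT  vc=[8]

VC = [8]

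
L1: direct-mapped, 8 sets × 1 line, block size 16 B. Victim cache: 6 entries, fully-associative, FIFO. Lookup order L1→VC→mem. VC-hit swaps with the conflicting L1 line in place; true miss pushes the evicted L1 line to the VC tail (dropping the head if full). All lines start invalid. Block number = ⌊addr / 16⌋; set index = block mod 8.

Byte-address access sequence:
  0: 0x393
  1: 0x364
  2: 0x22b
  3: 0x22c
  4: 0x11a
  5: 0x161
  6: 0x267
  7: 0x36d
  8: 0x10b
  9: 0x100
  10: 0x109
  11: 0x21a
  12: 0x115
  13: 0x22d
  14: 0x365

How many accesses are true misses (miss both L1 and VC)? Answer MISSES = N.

MISSES = 8

0: 0x393 (blk 57, set 1) → MISS  vc=[]
1: 0x364 (blk 54, set 6) → MISS  vc=[]
2: 0x22b (blk 34, set 2) → MISS  vc=[]
3: 0x22c (blk 34, set 2) → L1-HIT  vc=[]
4: 0x11a (blk 17, set 1) → MISS  vc=[57]
5: 0x161 (blk 22, set 6) → MISS  vc=[57, 54]
6: 0x267 (blk 38, set 6) → MISS  vc=[57, 54, 22]
7: 0x36d (blk 54, set 6) → VC-HIT  vc=[57, 38, 22]
8: 0x10b (blk 16, set 0) → MISS  vc=[57, 38, 22]
9: 0x100 (blk 16, set 0) → L1-HIT  vc=[57, 38, 22]
10: 0x109 (blk 16, set 0) → L1-HIT  vc=[57, 38, 22]
11: 0x21a (blk 33, set 1) → MISS  vc=[57, 38, 22, 17]
12: 0x115 (blk 17, set 1) → VC-HIT  vc=[57, 38, 22, 33]
13: 0x22d (blk 34, set 2) → L1-HIT  vc=[57, 38, 22, 33]
14: 0x365 (blk 54, set 6) → L1-HIT  vc=[57, 38, 22, 33]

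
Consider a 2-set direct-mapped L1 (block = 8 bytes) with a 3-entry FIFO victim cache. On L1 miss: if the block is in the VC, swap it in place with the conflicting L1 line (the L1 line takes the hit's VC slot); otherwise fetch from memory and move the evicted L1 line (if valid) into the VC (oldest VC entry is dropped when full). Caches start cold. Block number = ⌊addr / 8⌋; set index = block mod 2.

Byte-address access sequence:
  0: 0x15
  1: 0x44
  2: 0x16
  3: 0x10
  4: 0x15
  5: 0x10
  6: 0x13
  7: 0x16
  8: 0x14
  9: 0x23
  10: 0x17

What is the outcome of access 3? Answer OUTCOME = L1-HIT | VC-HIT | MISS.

#0 0x15→b2/s0 MISS; vc=[]
#1 0x44→b8/s0 MISS; vc=[2]
#2 0x16→b2/s0 VC-HIT; vc=[8]
#3 0x10→b2/s0 L1-HIT; vc=[8]
#4 0x15→b2/s0 L1-HIT; vc=[8]
#5 0x10→b2/s0 L1-HIT; vc=[8]
#6 0x13→b2/s0 L1-HIT; vc=[8]
#7 0x16→b2/s0 L1-HIT; vc=[8]
#8 0x14→b2/s0 L1-HIT; vc=[8]
#9 0x23→b4/s0 MISS; vc=[8,2]
#10 0x17→b2/s0 VC-HIT; vc=[8,4]

OUTCOME = L1-HIT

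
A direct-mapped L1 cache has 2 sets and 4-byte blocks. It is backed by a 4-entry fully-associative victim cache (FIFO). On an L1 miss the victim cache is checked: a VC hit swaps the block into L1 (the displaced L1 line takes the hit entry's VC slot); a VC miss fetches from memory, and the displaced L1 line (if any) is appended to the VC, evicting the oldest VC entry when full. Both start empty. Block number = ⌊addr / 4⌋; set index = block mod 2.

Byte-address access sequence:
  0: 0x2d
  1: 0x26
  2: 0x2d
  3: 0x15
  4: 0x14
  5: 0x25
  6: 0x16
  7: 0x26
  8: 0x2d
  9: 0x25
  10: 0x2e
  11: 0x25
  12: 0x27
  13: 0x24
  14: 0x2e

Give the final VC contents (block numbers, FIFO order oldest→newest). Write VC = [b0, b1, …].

VC = [5, 9]

#0 0x2d→b11/s1 MISS; vc=[]
#1 0x26→b9/s1 MISS; vc=[11]
#2 0x2d→b11/s1 VC-HIT; vc=[9]
#3 0x15→b5/s1 MISS; vc=[9,11]
#4 0x14→b5/s1 L1-HIT; vc=[9,11]
#5 0x25→b9/s1 VC-HIT; vc=[5,11]
#6 0x16→b5/s1 VC-HIT; vc=[9,11]
#7 0x26→b9/s1 VC-HIT; vc=[5,11]
#8 0x2d→b11/s1 VC-HIT; vc=[5,9]
#9 0x25→b9/s1 VC-HIT; vc=[5,11]
#10 0x2e→b11/s1 VC-HIT; vc=[5,9]
#11 0x25→b9/s1 VC-HIT; vc=[5,11]
#12 0x27→b9/s1 L1-HIT; vc=[5,11]
#13 0x24→b9/s1 L1-HIT; vc=[5,11]
#14 0x2e→b11/s1 VC-HIT; vc=[5,9]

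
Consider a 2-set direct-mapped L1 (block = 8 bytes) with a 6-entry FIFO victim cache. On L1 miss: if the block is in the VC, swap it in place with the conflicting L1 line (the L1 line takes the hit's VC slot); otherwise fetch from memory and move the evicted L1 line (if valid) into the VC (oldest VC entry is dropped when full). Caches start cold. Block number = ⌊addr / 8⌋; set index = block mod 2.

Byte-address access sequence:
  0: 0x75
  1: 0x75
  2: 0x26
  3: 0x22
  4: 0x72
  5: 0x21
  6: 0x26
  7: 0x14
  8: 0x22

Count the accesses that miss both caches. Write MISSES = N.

#0 0x75→b14/s0 MISS; vc=[]
#1 0x75→b14/s0 L1-HIT; vc=[]
#2 0x26→b4/s0 MISS; vc=[14]
#3 0x22→b4/s0 L1-HIT; vc=[14]
#4 0x72→b14/s0 VC-HIT; vc=[4]
#5 0x21→b4/s0 VC-HIT; vc=[14]
#6 0x26→b4/s0 L1-HIT; vc=[14]
#7 0x14→b2/s0 MISS; vc=[14,4]
#8 0x22→b4/s0 VC-HIT; vc=[14,2]

MISSES = 3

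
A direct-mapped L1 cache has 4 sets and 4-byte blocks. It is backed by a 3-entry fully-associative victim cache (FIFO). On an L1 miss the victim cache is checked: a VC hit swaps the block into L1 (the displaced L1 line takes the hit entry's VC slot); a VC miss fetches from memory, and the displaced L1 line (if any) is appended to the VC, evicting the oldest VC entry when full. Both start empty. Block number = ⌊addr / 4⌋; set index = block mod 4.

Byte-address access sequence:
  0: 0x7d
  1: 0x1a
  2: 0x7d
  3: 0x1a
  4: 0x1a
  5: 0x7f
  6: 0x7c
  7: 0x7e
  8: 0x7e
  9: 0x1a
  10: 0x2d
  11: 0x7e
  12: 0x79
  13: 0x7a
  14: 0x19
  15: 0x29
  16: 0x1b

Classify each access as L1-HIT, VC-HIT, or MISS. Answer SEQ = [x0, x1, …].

SEQ = [MISS, MISS, L1-HIT, L1-HIT, L1-HIT, L1-HIT, L1-HIT, L1-HIT, L1-HIT, L1-HIT, MISS, VC-HIT, MISS, L1-HIT, VC-HIT, MISS, VC-HIT]

0: 0x7d (blk 31, set 3) → MISS  vc=[]
1: 0x1a (blk 6, set 2) → MISS  vc=[]
2: 0x7d (blk 31, set 3) → L1-HIT  vc=[]
3: 0x1a (blk 6, set 2) → L1-HIT  vc=[]
4: 0x1a (blk 6, set 2) → L1-HIT  vc=[]
5: 0x7f (blk 31, set 3) → L1-HIT  vc=[]
6: 0x7c (blk 31, set 3) → L1-HIT  vc=[]
7: 0x7e (blk 31, set 3) → L1-HIT  vc=[]
8: 0x7e (blk 31, set 3) → L1-HIT  vc=[]
9: 0x1a (blk 6, set 2) → L1-HIT  vc=[]
10: 0x2d (blk 11, set 3) → MISS  vc=[31]
11: 0x7e (blk 31, set 3) → VC-HIT  vc=[11]
12: 0x79 (blk 30, set 2) → MISS  vc=[11, 6]
13: 0x7a (blk 30, set 2) → L1-HIT  vc=[11, 6]
14: 0x19 (blk 6, set 2) → VC-HIT  vc=[11, 30]
15: 0x29 (blk 10, set 2) → MISS  vc=[11, 30, 6]
16: 0x1b (blk 6, set 2) → VC-HIT  vc=[11, 30, 10]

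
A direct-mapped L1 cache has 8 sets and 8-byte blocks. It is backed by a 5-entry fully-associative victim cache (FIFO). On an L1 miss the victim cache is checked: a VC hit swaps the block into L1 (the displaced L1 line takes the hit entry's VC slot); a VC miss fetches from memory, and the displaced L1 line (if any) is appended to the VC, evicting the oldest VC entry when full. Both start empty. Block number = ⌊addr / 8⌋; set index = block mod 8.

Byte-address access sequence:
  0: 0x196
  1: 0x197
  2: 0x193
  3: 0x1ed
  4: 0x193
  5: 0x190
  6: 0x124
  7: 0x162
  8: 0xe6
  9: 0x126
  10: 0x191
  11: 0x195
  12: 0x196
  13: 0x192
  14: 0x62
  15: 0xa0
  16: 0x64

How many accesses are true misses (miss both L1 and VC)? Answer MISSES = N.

  [0] addr=0x196 blk=50 s=2: MISS | VC []
  [1] addr=0x197 blk=50 s=2: L1-HIT | VC []
  [2] addr=0x193 blk=50 s=2: L1-HIT | VC []
  [3] addr=0x1ed blk=61 s=5: MISS | VC []
  [4] addr=0x193 blk=50 s=2: L1-HIT | VC []
  [5] addr=0x190 blk=50 s=2: L1-HIT | VC []
  [6] addr=0x124 blk=36 s=4: MISS | VC []
  [7] addr=0x162 blk=44 s=4: MISS | VC [36]
  [8] addr=0xe6 blk=28 s=4: MISS | VC [36, 44]
  [9] addr=0x126 blk=36 s=4: VC-HIT | VC [28, 44]
  [10] addr=0x191 blk=50 s=2: L1-HIT | VC [28, 44]
  [11] addr=0x195 blk=50 s=2: L1-HIT | VC [28, 44]
  [12] addr=0x196 blk=50 s=2: L1-HIT | VC [28, 44]
  [13] addr=0x192 blk=50 s=2: L1-HIT | VC [28, 44]
  [14] addr=0x62 blk=12 s=4: MISS | VC [28, 44, 36]
  [15] addr=0xa0 blk=20 s=4: MISS | VC [28, 44, 36, 12]
  [16] addr=0x64 blk=12 s=4: VC-HIT | VC [28, 44, 36, 20]

MISSES = 7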